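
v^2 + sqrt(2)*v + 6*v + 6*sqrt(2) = (v + 6)*(v + sqrt(2))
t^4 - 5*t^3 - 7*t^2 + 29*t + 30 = (t - 5)*(t - 3)*(t + 1)*(t + 2)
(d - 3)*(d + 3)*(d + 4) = d^3 + 4*d^2 - 9*d - 36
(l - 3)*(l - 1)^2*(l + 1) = l^4 - 4*l^3 + 2*l^2 + 4*l - 3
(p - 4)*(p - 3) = p^2 - 7*p + 12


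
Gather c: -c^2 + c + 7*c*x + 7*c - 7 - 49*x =-c^2 + c*(7*x + 8) - 49*x - 7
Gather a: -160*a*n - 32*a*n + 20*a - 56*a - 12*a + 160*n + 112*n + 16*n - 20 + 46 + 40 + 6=a*(-192*n - 48) + 288*n + 72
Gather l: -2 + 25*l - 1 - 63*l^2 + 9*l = -63*l^2 + 34*l - 3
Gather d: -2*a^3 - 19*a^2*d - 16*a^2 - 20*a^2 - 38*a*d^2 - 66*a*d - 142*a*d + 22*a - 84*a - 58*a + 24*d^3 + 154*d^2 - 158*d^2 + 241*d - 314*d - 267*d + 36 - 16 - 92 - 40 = -2*a^3 - 36*a^2 - 120*a + 24*d^3 + d^2*(-38*a - 4) + d*(-19*a^2 - 208*a - 340) - 112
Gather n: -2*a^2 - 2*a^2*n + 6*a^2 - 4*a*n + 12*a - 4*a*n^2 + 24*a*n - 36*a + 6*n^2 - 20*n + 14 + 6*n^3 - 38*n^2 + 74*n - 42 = 4*a^2 - 24*a + 6*n^3 + n^2*(-4*a - 32) + n*(-2*a^2 + 20*a + 54) - 28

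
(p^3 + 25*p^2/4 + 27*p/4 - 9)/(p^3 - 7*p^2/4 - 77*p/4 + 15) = (p + 3)/(p - 5)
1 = 1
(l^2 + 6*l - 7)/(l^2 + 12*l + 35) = (l - 1)/(l + 5)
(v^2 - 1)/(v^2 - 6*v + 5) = (v + 1)/(v - 5)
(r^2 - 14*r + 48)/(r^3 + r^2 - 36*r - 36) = (r - 8)/(r^2 + 7*r + 6)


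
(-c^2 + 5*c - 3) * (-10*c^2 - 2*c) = 10*c^4 - 48*c^3 + 20*c^2 + 6*c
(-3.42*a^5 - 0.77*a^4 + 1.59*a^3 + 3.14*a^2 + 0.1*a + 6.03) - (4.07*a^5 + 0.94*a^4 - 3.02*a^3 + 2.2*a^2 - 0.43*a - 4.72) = -7.49*a^5 - 1.71*a^4 + 4.61*a^3 + 0.94*a^2 + 0.53*a + 10.75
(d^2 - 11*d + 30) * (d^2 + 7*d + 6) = d^4 - 4*d^3 - 41*d^2 + 144*d + 180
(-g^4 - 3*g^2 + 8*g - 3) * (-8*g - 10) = 8*g^5 + 10*g^4 + 24*g^3 - 34*g^2 - 56*g + 30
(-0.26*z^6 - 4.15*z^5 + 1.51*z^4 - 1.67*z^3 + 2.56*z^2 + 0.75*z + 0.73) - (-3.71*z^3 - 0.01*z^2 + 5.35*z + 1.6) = -0.26*z^6 - 4.15*z^5 + 1.51*z^4 + 2.04*z^3 + 2.57*z^2 - 4.6*z - 0.87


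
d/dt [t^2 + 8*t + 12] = 2*t + 8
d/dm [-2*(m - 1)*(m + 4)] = -4*m - 6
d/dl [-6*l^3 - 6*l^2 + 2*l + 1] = -18*l^2 - 12*l + 2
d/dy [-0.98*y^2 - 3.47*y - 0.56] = -1.96*y - 3.47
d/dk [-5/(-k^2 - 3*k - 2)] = 5*(-2*k - 3)/(k^2 + 3*k + 2)^2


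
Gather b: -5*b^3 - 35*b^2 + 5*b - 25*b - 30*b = -5*b^3 - 35*b^2 - 50*b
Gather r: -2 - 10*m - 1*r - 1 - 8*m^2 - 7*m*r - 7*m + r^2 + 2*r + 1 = -8*m^2 - 17*m + r^2 + r*(1 - 7*m) - 2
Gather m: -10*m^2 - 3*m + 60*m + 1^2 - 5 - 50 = -10*m^2 + 57*m - 54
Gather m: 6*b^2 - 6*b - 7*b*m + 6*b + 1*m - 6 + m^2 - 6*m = 6*b^2 + m^2 + m*(-7*b - 5) - 6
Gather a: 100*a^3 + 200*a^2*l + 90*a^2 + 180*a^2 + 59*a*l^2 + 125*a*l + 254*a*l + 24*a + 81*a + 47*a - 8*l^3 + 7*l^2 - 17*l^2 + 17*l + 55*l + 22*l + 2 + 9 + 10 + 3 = 100*a^3 + a^2*(200*l + 270) + a*(59*l^2 + 379*l + 152) - 8*l^3 - 10*l^2 + 94*l + 24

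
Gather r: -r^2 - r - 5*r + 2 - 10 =-r^2 - 6*r - 8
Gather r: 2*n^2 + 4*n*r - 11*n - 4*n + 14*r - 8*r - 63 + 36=2*n^2 - 15*n + r*(4*n + 6) - 27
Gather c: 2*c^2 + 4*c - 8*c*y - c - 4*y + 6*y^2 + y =2*c^2 + c*(3 - 8*y) + 6*y^2 - 3*y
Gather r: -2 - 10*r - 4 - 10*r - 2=-20*r - 8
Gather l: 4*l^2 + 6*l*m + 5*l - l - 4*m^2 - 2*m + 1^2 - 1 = 4*l^2 + l*(6*m + 4) - 4*m^2 - 2*m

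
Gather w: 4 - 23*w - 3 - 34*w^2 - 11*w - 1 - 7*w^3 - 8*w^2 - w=-7*w^3 - 42*w^2 - 35*w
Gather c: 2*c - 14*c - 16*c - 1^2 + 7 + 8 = 14 - 28*c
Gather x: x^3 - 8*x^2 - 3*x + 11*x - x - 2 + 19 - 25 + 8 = x^3 - 8*x^2 + 7*x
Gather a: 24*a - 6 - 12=24*a - 18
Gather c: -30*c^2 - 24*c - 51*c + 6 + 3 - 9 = -30*c^2 - 75*c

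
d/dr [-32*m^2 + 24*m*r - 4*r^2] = 24*m - 8*r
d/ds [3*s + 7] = 3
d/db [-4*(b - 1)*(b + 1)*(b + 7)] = -12*b^2 - 56*b + 4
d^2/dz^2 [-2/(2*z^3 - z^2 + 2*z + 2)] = 4*((6*z - 1)*(2*z^3 - z^2 + 2*z + 2) - 4*(3*z^2 - z + 1)^2)/(2*z^3 - z^2 + 2*z + 2)^3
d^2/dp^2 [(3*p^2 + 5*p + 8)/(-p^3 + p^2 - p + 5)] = 2*(-3*p^6 - 15*p^5 - 24*p^4 - 44*p^3 - 153*p^2 - 21*p - 68)/(p^9 - 3*p^8 + 6*p^7 - 22*p^6 + 36*p^5 - 48*p^4 + 106*p^3 - 90*p^2 + 75*p - 125)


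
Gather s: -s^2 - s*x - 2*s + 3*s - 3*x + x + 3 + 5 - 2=-s^2 + s*(1 - x) - 2*x + 6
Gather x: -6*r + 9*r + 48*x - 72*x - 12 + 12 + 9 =3*r - 24*x + 9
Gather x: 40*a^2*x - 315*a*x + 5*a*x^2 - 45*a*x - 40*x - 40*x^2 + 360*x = x^2*(5*a - 40) + x*(40*a^2 - 360*a + 320)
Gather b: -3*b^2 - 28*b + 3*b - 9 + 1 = -3*b^2 - 25*b - 8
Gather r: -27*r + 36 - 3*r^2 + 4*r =-3*r^2 - 23*r + 36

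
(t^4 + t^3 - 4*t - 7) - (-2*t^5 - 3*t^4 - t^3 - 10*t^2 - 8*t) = 2*t^5 + 4*t^4 + 2*t^3 + 10*t^2 + 4*t - 7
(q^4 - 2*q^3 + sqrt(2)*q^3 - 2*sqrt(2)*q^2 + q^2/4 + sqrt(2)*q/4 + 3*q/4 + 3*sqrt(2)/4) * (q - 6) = q^5 - 8*q^4 + sqrt(2)*q^4 - 8*sqrt(2)*q^3 + 49*q^3/4 - 3*q^2/4 + 49*sqrt(2)*q^2/4 - 9*q/2 - 3*sqrt(2)*q/4 - 9*sqrt(2)/2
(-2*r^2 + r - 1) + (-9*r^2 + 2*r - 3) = -11*r^2 + 3*r - 4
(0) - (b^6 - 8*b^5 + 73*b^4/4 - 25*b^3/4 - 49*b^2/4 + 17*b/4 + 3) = -b^6 + 8*b^5 - 73*b^4/4 + 25*b^3/4 + 49*b^2/4 - 17*b/4 - 3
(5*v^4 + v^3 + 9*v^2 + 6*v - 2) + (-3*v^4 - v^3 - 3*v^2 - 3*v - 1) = 2*v^4 + 6*v^2 + 3*v - 3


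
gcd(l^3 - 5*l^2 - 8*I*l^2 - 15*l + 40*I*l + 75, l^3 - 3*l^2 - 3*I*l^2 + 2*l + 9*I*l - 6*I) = l - 3*I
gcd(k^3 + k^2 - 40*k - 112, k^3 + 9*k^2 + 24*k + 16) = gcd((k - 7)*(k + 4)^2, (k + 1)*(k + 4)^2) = k^2 + 8*k + 16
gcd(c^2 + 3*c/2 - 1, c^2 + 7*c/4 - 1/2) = c + 2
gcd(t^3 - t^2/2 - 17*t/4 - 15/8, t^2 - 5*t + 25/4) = t - 5/2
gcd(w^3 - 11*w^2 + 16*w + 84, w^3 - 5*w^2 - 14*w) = w^2 - 5*w - 14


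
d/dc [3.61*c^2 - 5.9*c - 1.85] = 7.22*c - 5.9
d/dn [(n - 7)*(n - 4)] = 2*n - 11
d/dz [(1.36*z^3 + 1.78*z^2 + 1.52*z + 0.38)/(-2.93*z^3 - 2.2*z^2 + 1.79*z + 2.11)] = (2.2234*z^4 + 13.776*z^3 + 18.4792*z^2 + 9.1836*z + 2.527)/(8.5849*z^6 + 12.892*z^5 - 5.6494*z^4 - 20.2406*z^3 - 6.0799*z^2 + 7.5538*z + 4.4521)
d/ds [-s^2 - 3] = -2*s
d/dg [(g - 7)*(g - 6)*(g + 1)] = 3*g^2 - 24*g + 29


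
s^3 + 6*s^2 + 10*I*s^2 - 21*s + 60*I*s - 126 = (s + 6)*(s + 3*I)*(s + 7*I)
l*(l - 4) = l^2 - 4*l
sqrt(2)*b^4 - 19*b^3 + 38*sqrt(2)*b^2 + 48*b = b*(b - 6*sqrt(2))*(b - 4*sqrt(2))*(sqrt(2)*b + 1)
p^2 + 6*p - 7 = (p - 1)*(p + 7)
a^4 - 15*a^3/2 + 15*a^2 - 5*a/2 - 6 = (a - 4)*(a - 3)*(a - 1)*(a + 1/2)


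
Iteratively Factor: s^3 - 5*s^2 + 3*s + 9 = (s + 1)*(s^2 - 6*s + 9) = (s - 3)*(s + 1)*(s - 3)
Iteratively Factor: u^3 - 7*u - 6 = (u + 2)*(u^2 - 2*u - 3) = (u - 3)*(u + 2)*(u + 1)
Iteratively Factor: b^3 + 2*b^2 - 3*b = (b - 1)*(b^2 + 3*b) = b*(b - 1)*(b + 3)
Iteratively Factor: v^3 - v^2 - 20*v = (v - 5)*(v^2 + 4*v) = (v - 5)*(v + 4)*(v)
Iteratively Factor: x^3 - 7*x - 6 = (x + 2)*(x^2 - 2*x - 3) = (x - 3)*(x + 2)*(x + 1)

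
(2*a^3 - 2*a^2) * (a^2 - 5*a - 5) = 2*a^5 - 12*a^4 + 10*a^2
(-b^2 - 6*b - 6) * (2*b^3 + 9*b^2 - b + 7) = -2*b^5 - 21*b^4 - 65*b^3 - 55*b^2 - 36*b - 42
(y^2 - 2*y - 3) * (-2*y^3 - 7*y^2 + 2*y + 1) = -2*y^5 - 3*y^4 + 22*y^3 + 18*y^2 - 8*y - 3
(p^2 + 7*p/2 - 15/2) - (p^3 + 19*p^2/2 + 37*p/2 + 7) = -p^3 - 17*p^2/2 - 15*p - 29/2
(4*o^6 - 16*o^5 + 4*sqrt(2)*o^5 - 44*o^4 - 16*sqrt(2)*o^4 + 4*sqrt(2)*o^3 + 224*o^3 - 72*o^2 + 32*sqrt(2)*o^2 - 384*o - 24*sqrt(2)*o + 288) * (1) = 4*o^6 - 16*o^5 + 4*sqrt(2)*o^5 - 44*o^4 - 16*sqrt(2)*o^4 + 4*sqrt(2)*o^3 + 224*o^3 - 72*o^2 + 32*sqrt(2)*o^2 - 384*o - 24*sqrt(2)*o + 288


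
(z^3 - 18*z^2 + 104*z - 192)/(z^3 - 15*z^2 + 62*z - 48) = (z - 4)/(z - 1)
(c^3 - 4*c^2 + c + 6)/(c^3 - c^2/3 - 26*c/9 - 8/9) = 9*(c^2 - 2*c - 3)/(9*c^2 + 15*c + 4)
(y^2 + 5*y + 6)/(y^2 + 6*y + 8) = (y + 3)/(y + 4)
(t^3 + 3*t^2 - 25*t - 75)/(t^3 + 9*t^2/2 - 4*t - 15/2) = 2*(t^2 - 2*t - 15)/(2*t^2 - t - 3)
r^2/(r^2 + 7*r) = r/(r + 7)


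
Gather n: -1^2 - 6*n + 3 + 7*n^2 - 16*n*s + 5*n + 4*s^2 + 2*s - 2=7*n^2 + n*(-16*s - 1) + 4*s^2 + 2*s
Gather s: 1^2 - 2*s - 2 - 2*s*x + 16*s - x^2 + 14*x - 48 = s*(14 - 2*x) - x^2 + 14*x - 49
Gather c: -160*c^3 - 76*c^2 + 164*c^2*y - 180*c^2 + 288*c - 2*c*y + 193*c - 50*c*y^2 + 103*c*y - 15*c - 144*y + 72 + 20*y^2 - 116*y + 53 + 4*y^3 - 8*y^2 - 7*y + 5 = -160*c^3 + c^2*(164*y - 256) + c*(-50*y^2 + 101*y + 466) + 4*y^3 + 12*y^2 - 267*y + 130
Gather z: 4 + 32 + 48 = 84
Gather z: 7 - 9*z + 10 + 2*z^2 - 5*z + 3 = 2*z^2 - 14*z + 20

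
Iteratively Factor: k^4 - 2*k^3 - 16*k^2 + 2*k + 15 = (k - 5)*(k^3 + 3*k^2 - k - 3) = (k - 5)*(k + 3)*(k^2 - 1) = (k - 5)*(k - 1)*(k + 3)*(k + 1)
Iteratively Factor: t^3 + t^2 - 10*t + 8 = (t - 2)*(t^2 + 3*t - 4) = (t - 2)*(t + 4)*(t - 1)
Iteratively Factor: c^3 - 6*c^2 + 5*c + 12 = (c - 3)*(c^2 - 3*c - 4) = (c - 3)*(c + 1)*(c - 4)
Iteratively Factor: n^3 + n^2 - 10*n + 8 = (n - 1)*(n^2 + 2*n - 8) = (n - 2)*(n - 1)*(n + 4)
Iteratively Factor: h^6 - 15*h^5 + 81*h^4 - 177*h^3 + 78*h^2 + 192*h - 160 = (h + 1)*(h^5 - 16*h^4 + 97*h^3 - 274*h^2 + 352*h - 160) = (h - 4)*(h + 1)*(h^4 - 12*h^3 + 49*h^2 - 78*h + 40) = (h - 4)^2*(h + 1)*(h^3 - 8*h^2 + 17*h - 10) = (h - 5)*(h - 4)^2*(h + 1)*(h^2 - 3*h + 2) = (h - 5)*(h - 4)^2*(h - 2)*(h + 1)*(h - 1)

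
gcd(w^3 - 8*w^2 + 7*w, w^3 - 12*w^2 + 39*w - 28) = w^2 - 8*w + 7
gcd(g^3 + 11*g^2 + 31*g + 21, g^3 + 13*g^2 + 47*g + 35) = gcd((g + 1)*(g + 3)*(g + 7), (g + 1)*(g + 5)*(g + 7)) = g^2 + 8*g + 7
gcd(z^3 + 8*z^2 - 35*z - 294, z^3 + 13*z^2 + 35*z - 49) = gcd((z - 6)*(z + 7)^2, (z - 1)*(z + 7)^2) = z^2 + 14*z + 49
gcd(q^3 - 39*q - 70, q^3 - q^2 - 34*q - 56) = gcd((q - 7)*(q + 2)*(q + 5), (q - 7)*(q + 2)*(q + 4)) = q^2 - 5*q - 14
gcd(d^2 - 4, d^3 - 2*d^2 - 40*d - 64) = d + 2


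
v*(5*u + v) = 5*u*v + v^2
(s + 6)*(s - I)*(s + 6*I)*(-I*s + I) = -I*s^4 + 5*s^3 - 5*I*s^3 + 25*s^2 - 30*s - 30*I*s + 36*I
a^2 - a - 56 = (a - 8)*(a + 7)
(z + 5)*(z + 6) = z^2 + 11*z + 30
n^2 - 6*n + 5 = (n - 5)*(n - 1)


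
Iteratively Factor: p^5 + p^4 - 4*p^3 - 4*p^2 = (p)*(p^4 + p^3 - 4*p^2 - 4*p) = p*(p + 1)*(p^3 - 4*p) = p^2*(p + 1)*(p^2 - 4) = p^2*(p + 1)*(p + 2)*(p - 2)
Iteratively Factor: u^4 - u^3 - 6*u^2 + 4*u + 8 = (u - 2)*(u^3 + u^2 - 4*u - 4) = (u - 2)^2*(u^2 + 3*u + 2) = (u - 2)^2*(u + 1)*(u + 2)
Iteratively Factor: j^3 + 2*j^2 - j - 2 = (j - 1)*(j^2 + 3*j + 2) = (j - 1)*(j + 2)*(j + 1)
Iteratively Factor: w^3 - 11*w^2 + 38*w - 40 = (w - 2)*(w^2 - 9*w + 20) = (w - 5)*(w - 2)*(w - 4)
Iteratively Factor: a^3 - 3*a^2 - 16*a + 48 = (a - 3)*(a^2 - 16) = (a - 4)*(a - 3)*(a + 4)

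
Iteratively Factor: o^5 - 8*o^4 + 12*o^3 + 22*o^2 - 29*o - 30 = (o - 2)*(o^4 - 6*o^3 + 22*o + 15) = (o - 2)*(o + 1)*(o^3 - 7*o^2 + 7*o + 15) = (o - 3)*(o - 2)*(o + 1)*(o^2 - 4*o - 5) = (o - 5)*(o - 3)*(o - 2)*(o + 1)*(o + 1)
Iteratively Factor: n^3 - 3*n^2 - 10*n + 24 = (n - 2)*(n^2 - n - 12) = (n - 2)*(n + 3)*(n - 4)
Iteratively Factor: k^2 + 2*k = (k + 2)*(k)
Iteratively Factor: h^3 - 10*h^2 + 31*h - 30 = (h - 2)*(h^2 - 8*h + 15) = (h - 5)*(h - 2)*(h - 3)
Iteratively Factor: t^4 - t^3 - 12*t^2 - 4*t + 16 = (t - 4)*(t^3 + 3*t^2 - 4) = (t - 4)*(t - 1)*(t^2 + 4*t + 4) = (t - 4)*(t - 1)*(t + 2)*(t + 2)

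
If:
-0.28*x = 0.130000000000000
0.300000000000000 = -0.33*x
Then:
No Solution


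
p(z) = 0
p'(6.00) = 0.00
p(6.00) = 0.00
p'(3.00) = 0.00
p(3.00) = 0.00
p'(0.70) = 0.00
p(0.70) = 0.00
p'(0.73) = 0.00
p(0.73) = 0.00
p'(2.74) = 0.00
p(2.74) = 0.00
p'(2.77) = 0.00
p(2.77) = 0.00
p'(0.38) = 0.00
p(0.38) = 0.00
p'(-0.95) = 0.00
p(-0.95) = 0.00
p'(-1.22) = 0.00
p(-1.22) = 0.00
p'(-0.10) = 0.00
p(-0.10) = 0.00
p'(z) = 0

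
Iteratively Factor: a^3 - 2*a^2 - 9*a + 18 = (a + 3)*(a^2 - 5*a + 6) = (a - 3)*(a + 3)*(a - 2)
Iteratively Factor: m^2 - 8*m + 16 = (m - 4)*(m - 4)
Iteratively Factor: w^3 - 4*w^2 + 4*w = (w - 2)*(w^2 - 2*w) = w*(w - 2)*(w - 2)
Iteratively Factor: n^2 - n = (n - 1)*(n)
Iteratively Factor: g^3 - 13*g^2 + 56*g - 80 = (g - 5)*(g^2 - 8*g + 16) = (g - 5)*(g - 4)*(g - 4)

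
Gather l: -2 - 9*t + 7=5 - 9*t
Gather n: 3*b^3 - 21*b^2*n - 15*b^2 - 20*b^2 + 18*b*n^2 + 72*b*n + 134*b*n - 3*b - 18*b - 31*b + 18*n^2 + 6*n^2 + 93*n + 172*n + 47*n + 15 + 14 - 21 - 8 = 3*b^3 - 35*b^2 - 52*b + n^2*(18*b + 24) + n*(-21*b^2 + 206*b + 312)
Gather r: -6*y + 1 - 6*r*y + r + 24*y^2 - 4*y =r*(1 - 6*y) + 24*y^2 - 10*y + 1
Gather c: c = c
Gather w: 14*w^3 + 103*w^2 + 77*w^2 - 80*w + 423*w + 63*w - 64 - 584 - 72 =14*w^3 + 180*w^2 + 406*w - 720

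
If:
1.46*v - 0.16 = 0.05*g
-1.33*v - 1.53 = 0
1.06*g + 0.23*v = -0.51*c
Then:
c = 76.99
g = -36.79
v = -1.15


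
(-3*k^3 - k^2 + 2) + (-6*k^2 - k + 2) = -3*k^3 - 7*k^2 - k + 4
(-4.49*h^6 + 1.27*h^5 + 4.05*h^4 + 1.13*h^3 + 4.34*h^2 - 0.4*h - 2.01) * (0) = 0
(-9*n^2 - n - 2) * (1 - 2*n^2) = 18*n^4 + 2*n^3 - 5*n^2 - n - 2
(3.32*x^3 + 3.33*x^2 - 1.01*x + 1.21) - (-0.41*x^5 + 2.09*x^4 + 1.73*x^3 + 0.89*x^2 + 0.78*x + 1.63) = 0.41*x^5 - 2.09*x^4 + 1.59*x^3 + 2.44*x^2 - 1.79*x - 0.42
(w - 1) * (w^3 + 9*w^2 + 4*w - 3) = w^4 + 8*w^3 - 5*w^2 - 7*w + 3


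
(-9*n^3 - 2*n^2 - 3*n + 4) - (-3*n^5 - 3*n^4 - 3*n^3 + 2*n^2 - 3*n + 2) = 3*n^5 + 3*n^4 - 6*n^3 - 4*n^2 + 2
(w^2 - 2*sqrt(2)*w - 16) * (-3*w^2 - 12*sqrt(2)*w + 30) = -3*w^4 - 6*sqrt(2)*w^3 + 126*w^2 + 132*sqrt(2)*w - 480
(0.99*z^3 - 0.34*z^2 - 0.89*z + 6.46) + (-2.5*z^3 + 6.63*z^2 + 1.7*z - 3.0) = -1.51*z^3 + 6.29*z^2 + 0.81*z + 3.46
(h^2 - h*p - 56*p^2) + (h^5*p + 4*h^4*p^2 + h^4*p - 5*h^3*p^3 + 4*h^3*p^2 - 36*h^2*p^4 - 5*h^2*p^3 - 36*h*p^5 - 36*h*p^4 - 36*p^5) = h^5*p + 4*h^4*p^2 + h^4*p - 5*h^3*p^3 + 4*h^3*p^2 - 36*h^2*p^4 - 5*h^2*p^3 + h^2 - 36*h*p^5 - 36*h*p^4 - h*p - 36*p^5 - 56*p^2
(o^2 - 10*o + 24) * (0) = 0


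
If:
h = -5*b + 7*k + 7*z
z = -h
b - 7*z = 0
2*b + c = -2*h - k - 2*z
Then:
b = 7*z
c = -125*z/7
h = -z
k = 27*z/7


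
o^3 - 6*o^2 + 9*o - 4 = (o - 4)*(o - 1)^2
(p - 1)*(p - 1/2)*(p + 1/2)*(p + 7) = p^4 + 6*p^3 - 29*p^2/4 - 3*p/2 + 7/4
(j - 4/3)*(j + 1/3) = j^2 - j - 4/9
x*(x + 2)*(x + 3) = x^3 + 5*x^2 + 6*x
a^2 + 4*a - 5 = (a - 1)*(a + 5)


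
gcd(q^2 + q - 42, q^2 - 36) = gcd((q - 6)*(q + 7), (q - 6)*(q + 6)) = q - 6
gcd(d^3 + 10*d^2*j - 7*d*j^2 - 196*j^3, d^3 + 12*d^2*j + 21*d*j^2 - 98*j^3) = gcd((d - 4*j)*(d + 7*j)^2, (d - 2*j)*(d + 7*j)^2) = d^2 + 14*d*j + 49*j^2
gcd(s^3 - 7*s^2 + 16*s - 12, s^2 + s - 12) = s - 3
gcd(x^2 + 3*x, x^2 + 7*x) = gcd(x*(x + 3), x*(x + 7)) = x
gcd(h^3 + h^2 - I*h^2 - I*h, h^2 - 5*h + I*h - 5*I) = 1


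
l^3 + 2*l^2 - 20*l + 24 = (l - 2)^2*(l + 6)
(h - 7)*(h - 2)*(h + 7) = h^3 - 2*h^2 - 49*h + 98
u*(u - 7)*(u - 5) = u^3 - 12*u^2 + 35*u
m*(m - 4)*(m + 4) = m^3 - 16*m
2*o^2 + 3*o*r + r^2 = (o + r)*(2*o + r)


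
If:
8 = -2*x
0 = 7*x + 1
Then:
No Solution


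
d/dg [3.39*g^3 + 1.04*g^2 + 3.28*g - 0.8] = 10.17*g^2 + 2.08*g + 3.28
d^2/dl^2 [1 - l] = 0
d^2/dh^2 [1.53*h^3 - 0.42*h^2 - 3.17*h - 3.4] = 9.18*h - 0.84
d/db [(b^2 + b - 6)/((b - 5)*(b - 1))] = (-7*b^2 + 22*b - 31)/(b^4 - 12*b^3 + 46*b^2 - 60*b + 25)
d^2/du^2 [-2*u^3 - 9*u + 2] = -12*u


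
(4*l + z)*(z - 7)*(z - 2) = 4*l*z^2 - 36*l*z + 56*l + z^3 - 9*z^2 + 14*z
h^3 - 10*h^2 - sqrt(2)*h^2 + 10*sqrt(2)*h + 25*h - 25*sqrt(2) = (h - 5)^2*(h - sqrt(2))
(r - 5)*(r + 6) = r^2 + r - 30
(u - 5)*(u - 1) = u^2 - 6*u + 5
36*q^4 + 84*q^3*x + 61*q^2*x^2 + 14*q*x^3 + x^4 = (q + x)^2*(6*q + x)^2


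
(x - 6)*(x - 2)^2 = x^3 - 10*x^2 + 28*x - 24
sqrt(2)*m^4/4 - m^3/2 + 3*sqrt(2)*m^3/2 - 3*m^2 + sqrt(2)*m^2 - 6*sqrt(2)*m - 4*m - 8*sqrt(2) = (m/2 + 1)*(m + 4)*(m - 2*sqrt(2))*(sqrt(2)*m/2 + 1)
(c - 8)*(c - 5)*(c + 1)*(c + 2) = c^4 - 10*c^3 + 3*c^2 + 94*c + 80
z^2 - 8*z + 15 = (z - 5)*(z - 3)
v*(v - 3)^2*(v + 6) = v^4 - 27*v^2 + 54*v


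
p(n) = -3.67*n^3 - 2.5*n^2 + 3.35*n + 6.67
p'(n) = -11.01*n^2 - 5.0*n + 3.35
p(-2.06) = 21.24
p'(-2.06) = -33.07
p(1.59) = -9.08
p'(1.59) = -32.43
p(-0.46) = 4.96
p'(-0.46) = 3.32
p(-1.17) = 5.21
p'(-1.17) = -5.87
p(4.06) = -266.55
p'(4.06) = -198.43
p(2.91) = -95.19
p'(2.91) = -104.43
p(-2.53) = 41.63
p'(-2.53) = -54.47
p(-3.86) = 167.56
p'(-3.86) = -141.39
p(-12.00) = 5948.23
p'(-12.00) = -1522.09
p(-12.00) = 5948.23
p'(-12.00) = -1522.09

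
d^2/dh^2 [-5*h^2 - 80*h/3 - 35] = -10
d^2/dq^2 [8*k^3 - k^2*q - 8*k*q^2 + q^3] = -16*k + 6*q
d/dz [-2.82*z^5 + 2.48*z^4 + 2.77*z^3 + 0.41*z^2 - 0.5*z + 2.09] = -14.1*z^4 + 9.92*z^3 + 8.31*z^2 + 0.82*z - 0.5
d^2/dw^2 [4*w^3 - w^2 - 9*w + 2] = 24*w - 2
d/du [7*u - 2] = 7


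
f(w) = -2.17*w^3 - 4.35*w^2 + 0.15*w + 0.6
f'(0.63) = -7.91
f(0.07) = 0.59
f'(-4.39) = -87.12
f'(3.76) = -124.60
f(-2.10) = 1.20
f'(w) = -6.51*w^2 - 8.7*w + 0.15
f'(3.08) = -88.40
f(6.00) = -623.82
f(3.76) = -175.69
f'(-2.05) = -9.37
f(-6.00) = 311.82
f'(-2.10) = -10.29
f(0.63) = -1.57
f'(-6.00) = -182.01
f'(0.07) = -0.49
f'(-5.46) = -146.42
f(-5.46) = 223.31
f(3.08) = -103.61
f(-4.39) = 99.70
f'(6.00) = -286.41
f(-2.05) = 0.71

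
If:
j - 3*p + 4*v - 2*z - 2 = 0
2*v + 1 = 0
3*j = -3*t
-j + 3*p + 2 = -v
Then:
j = -t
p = -t/3 - 1/2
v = -1/2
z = -5/4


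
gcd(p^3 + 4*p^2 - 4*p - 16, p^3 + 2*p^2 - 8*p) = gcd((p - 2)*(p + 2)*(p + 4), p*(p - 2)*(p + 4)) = p^2 + 2*p - 8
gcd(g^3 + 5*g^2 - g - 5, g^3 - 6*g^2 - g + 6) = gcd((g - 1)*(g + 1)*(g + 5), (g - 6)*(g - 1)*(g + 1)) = g^2 - 1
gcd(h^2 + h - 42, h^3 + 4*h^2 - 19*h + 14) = h + 7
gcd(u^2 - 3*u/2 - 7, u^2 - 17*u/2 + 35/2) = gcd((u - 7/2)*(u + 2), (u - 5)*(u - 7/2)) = u - 7/2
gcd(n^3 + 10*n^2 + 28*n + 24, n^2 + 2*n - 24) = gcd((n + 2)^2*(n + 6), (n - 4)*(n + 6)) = n + 6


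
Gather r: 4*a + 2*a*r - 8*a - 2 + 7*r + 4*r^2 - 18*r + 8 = -4*a + 4*r^2 + r*(2*a - 11) + 6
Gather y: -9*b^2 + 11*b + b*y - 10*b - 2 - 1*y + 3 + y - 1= -9*b^2 + b*y + b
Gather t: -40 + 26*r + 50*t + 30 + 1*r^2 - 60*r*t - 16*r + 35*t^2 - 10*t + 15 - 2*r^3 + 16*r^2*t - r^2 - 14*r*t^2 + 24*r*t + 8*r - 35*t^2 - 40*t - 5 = -2*r^3 - 14*r*t^2 + 18*r + t*(16*r^2 - 36*r)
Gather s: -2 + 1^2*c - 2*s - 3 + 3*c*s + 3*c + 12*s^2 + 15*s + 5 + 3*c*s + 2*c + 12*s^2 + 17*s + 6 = 6*c + 24*s^2 + s*(6*c + 30) + 6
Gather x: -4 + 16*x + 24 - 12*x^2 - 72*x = -12*x^2 - 56*x + 20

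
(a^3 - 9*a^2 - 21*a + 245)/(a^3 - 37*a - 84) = (a^2 - 2*a - 35)/(a^2 + 7*a + 12)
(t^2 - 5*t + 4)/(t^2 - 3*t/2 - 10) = 2*(t - 1)/(2*t + 5)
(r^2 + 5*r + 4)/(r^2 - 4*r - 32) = (r + 1)/(r - 8)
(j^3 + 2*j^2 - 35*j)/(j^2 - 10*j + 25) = j*(j + 7)/(j - 5)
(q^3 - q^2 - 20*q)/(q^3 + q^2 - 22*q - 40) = q/(q + 2)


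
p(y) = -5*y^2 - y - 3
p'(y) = -10*y - 1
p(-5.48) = -147.67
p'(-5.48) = 53.80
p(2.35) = -32.96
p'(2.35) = -24.50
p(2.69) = -41.87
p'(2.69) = -27.90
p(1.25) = -12.06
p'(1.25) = -13.50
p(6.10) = -195.15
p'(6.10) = -62.00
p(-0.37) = -3.31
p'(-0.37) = 2.70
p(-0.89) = -6.07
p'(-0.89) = 7.90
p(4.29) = -99.31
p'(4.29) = -43.90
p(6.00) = -189.00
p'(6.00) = -61.00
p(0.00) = -3.00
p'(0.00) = -1.00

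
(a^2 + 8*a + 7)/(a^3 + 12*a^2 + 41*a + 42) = (a + 1)/(a^2 + 5*a + 6)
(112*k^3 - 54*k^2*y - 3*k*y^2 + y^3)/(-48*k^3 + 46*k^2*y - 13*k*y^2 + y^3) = (7*k + y)/(-3*k + y)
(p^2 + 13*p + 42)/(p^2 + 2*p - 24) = (p + 7)/(p - 4)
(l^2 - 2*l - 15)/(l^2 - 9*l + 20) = (l + 3)/(l - 4)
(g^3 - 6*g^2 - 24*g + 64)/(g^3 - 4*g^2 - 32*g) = (g - 2)/g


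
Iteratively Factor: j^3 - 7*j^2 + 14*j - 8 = (j - 2)*(j^2 - 5*j + 4) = (j - 2)*(j - 1)*(j - 4)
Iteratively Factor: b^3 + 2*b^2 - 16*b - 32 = (b + 4)*(b^2 - 2*b - 8) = (b - 4)*(b + 4)*(b + 2)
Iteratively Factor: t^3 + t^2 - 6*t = (t + 3)*(t^2 - 2*t) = t*(t + 3)*(t - 2)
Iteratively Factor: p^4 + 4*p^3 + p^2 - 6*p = (p + 3)*(p^3 + p^2 - 2*p) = (p - 1)*(p + 3)*(p^2 + 2*p) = p*(p - 1)*(p + 3)*(p + 2)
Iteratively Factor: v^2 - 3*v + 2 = (v - 2)*(v - 1)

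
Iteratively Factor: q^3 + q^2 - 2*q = (q)*(q^2 + q - 2) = q*(q - 1)*(q + 2)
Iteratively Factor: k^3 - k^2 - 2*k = (k - 2)*(k^2 + k) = k*(k - 2)*(k + 1)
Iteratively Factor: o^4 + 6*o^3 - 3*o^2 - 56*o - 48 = (o + 1)*(o^3 + 5*o^2 - 8*o - 48) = (o + 1)*(o + 4)*(o^2 + o - 12) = (o + 1)*(o + 4)^2*(o - 3)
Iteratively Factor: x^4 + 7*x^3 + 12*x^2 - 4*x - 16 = (x + 4)*(x^3 + 3*x^2 - 4) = (x + 2)*(x + 4)*(x^2 + x - 2) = (x - 1)*(x + 2)*(x + 4)*(x + 2)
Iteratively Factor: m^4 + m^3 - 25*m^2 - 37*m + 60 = (m - 5)*(m^3 + 6*m^2 + 5*m - 12) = (m - 5)*(m + 4)*(m^2 + 2*m - 3) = (m - 5)*(m - 1)*(m + 4)*(m + 3)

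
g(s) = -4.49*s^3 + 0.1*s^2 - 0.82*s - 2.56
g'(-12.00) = -1942.90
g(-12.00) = 7780.40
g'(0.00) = -0.82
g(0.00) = -2.56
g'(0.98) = -13.56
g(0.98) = -7.49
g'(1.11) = -17.19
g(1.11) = -9.49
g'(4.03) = -218.78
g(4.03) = -298.11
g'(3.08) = -127.99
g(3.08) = -135.33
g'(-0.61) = -5.95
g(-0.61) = -1.00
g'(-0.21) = -1.46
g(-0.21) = -2.34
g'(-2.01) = -55.64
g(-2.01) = 35.95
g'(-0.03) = -0.84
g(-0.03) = -2.54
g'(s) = -13.47*s^2 + 0.2*s - 0.82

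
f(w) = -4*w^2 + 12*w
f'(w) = 12 - 8*w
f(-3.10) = -75.64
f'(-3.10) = 36.80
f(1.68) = 8.87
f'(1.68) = -1.44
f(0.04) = 0.47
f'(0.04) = 11.68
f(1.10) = 8.36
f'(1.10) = 3.20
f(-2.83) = -66.00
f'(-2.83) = 34.64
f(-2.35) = -50.29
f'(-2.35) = 30.80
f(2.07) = 7.70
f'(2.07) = -4.56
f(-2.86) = -67.04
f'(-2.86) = 34.88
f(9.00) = -216.00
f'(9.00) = -60.00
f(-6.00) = -216.00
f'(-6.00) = 60.00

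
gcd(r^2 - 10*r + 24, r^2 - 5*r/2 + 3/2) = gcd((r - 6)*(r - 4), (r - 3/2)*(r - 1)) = 1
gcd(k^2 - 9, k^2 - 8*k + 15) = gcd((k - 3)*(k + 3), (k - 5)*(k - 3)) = k - 3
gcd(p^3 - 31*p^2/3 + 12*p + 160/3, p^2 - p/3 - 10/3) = p + 5/3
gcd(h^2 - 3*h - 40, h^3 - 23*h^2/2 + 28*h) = h - 8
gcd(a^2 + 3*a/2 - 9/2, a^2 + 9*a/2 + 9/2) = a + 3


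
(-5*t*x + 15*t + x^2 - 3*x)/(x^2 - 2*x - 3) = (-5*t + x)/(x + 1)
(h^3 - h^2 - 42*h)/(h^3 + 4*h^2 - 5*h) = (h^2 - h - 42)/(h^2 + 4*h - 5)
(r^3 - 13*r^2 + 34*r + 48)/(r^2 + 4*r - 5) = (r^3 - 13*r^2 + 34*r + 48)/(r^2 + 4*r - 5)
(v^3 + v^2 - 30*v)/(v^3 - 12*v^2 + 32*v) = (v^2 + v - 30)/(v^2 - 12*v + 32)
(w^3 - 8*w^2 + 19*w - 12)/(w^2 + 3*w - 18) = (w^2 - 5*w + 4)/(w + 6)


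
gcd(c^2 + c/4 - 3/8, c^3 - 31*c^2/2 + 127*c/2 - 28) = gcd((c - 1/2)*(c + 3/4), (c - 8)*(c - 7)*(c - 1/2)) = c - 1/2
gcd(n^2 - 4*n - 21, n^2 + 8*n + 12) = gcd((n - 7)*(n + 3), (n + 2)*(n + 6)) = 1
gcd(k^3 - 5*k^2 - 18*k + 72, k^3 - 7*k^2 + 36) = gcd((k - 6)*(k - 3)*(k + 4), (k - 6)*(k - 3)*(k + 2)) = k^2 - 9*k + 18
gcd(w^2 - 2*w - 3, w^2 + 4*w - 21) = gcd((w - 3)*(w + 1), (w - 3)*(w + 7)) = w - 3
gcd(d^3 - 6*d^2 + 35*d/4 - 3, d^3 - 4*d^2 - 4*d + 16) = d - 4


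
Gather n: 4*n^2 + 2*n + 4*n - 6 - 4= 4*n^2 + 6*n - 10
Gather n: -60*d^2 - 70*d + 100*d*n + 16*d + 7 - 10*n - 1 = -60*d^2 - 54*d + n*(100*d - 10) + 6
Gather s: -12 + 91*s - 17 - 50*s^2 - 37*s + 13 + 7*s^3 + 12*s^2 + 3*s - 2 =7*s^3 - 38*s^2 + 57*s - 18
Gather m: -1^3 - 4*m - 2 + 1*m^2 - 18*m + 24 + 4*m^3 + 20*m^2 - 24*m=4*m^3 + 21*m^2 - 46*m + 21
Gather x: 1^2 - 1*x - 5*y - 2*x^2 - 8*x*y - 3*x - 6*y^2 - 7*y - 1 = -2*x^2 + x*(-8*y - 4) - 6*y^2 - 12*y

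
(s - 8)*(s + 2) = s^2 - 6*s - 16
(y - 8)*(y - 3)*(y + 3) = y^3 - 8*y^2 - 9*y + 72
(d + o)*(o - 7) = d*o - 7*d + o^2 - 7*o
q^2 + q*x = q*(q + x)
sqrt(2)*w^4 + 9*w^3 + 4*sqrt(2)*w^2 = w^2*(w + 4*sqrt(2))*(sqrt(2)*w + 1)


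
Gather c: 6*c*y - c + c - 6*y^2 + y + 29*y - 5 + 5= 6*c*y - 6*y^2 + 30*y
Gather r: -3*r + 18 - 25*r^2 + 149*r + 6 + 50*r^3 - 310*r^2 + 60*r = 50*r^3 - 335*r^2 + 206*r + 24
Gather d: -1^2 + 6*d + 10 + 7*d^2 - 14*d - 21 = 7*d^2 - 8*d - 12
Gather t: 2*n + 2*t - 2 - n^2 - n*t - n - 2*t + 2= -n^2 - n*t + n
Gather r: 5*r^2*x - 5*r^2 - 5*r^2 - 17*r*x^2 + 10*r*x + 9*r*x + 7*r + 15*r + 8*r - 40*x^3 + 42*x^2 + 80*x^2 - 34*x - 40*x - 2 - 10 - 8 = r^2*(5*x - 10) + r*(-17*x^2 + 19*x + 30) - 40*x^3 + 122*x^2 - 74*x - 20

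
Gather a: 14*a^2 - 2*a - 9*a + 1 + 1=14*a^2 - 11*a + 2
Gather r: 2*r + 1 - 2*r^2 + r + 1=-2*r^2 + 3*r + 2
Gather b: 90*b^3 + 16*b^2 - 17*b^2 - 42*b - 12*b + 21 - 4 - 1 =90*b^3 - b^2 - 54*b + 16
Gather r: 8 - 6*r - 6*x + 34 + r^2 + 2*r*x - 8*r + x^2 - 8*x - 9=r^2 + r*(2*x - 14) + x^2 - 14*x + 33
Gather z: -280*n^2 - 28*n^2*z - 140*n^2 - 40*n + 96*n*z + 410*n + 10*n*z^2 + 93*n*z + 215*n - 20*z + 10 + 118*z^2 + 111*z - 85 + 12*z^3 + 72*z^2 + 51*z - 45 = -420*n^2 + 585*n + 12*z^3 + z^2*(10*n + 190) + z*(-28*n^2 + 189*n + 142) - 120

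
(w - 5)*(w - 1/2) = w^2 - 11*w/2 + 5/2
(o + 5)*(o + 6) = o^2 + 11*o + 30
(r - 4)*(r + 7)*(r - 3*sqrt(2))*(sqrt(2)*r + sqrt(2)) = sqrt(2)*r^4 - 6*r^3 + 4*sqrt(2)*r^3 - 25*sqrt(2)*r^2 - 24*r^2 - 28*sqrt(2)*r + 150*r + 168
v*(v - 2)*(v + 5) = v^3 + 3*v^2 - 10*v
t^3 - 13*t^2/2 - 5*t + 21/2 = (t - 7)*(t - 1)*(t + 3/2)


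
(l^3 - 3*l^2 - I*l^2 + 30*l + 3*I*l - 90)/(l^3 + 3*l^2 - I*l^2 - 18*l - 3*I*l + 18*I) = (l^2 - I*l + 30)/(l^2 + l*(6 - I) - 6*I)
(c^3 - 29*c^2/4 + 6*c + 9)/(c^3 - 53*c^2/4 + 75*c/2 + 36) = (c - 2)/(c - 8)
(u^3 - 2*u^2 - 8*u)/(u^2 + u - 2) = u*(u - 4)/(u - 1)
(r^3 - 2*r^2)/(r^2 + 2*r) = r*(r - 2)/(r + 2)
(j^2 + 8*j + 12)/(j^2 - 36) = (j + 2)/(j - 6)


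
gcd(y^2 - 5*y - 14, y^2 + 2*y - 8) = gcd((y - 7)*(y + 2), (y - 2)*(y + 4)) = 1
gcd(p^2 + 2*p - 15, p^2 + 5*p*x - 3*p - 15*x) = p - 3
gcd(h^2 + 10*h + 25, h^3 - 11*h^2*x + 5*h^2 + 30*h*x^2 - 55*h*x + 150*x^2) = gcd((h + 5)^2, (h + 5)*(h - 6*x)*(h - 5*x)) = h + 5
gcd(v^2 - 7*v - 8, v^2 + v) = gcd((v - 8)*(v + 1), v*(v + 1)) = v + 1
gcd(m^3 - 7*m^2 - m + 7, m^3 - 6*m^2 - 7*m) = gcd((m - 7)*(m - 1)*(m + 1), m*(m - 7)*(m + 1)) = m^2 - 6*m - 7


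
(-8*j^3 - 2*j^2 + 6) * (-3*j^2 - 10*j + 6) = 24*j^5 + 86*j^4 - 28*j^3 - 30*j^2 - 60*j + 36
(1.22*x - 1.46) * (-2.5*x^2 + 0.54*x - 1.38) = -3.05*x^3 + 4.3088*x^2 - 2.472*x + 2.0148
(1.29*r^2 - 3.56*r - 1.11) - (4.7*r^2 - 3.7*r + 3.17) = -3.41*r^2 + 0.14*r - 4.28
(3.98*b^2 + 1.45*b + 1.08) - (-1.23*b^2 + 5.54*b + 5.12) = 5.21*b^2 - 4.09*b - 4.04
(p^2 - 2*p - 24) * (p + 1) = p^3 - p^2 - 26*p - 24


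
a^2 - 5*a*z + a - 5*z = (a + 1)*(a - 5*z)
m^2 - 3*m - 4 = (m - 4)*(m + 1)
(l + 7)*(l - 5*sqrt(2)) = l^2 - 5*sqrt(2)*l + 7*l - 35*sqrt(2)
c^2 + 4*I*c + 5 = (c - I)*(c + 5*I)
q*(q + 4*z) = q^2 + 4*q*z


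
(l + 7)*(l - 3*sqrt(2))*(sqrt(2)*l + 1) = sqrt(2)*l^3 - 5*l^2 + 7*sqrt(2)*l^2 - 35*l - 3*sqrt(2)*l - 21*sqrt(2)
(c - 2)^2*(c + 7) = c^3 + 3*c^2 - 24*c + 28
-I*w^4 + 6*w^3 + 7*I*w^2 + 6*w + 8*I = (w - I)*(w + 2*I)*(w + 4*I)*(-I*w + 1)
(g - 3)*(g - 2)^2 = g^3 - 7*g^2 + 16*g - 12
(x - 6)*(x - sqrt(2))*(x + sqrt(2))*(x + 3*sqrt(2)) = x^4 - 6*x^3 + 3*sqrt(2)*x^3 - 18*sqrt(2)*x^2 - 2*x^2 - 6*sqrt(2)*x + 12*x + 36*sqrt(2)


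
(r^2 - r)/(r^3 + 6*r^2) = (r - 1)/(r*(r + 6))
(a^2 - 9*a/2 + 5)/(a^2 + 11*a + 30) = (a^2 - 9*a/2 + 5)/(a^2 + 11*a + 30)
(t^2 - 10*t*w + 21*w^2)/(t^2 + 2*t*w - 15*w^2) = (t - 7*w)/(t + 5*w)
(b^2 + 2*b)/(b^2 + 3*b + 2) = b/(b + 1)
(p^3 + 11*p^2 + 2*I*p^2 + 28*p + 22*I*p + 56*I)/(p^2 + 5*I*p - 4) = (p^3 + p^2*(11 + 2*I) + p*(28 + 22*I) + 56*I)/(p^2 + 5*I*p - 4)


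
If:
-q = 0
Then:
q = 0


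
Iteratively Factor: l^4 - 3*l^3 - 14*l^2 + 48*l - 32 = (l - 4)*(l^3 + l^2 - 10*l + 8) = (l - 4)*(l + 4)*(l^2 - 3*l + 2) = (l - 4)*(l - 2)*(l + 4)*(l - 1)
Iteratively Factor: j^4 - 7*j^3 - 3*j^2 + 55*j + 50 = (j - 5)*(j^3 - 2*j^2 - 13*j - 10) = (j - 5)^2*(j^2 + 3*j + 2) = (j - 5)^2*(j + 2)*(j + 1)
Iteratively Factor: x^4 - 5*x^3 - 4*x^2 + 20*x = (x + 2)*(x^3 - 7*x^2 + 10*x) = (x - 5)*(x + 2)*(x^2 - 2*x) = (x - 5)*(x - 2)*(x + 2)*(x)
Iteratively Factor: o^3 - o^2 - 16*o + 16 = (o + 4)*(o^2 - 5*o + 4) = (o - 4)*(o + 4)*(o - 1)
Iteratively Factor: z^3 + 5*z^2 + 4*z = (z + 4)*(z^2 + z) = z*(z + 4)*(z + 1)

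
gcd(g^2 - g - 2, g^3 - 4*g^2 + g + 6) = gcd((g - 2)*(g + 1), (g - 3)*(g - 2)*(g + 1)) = g^2 - g - 2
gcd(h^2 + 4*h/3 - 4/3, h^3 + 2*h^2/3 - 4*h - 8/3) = h + 2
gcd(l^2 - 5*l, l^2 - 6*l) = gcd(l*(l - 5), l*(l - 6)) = l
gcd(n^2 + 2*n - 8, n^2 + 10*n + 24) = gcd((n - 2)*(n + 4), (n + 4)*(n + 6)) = n + 4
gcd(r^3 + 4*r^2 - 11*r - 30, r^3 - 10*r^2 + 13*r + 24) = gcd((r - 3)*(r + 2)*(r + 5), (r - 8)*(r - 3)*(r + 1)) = r - 3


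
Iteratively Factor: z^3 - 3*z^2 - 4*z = (z - 4)*(z^2 + z) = z*(z - 4)*(z + 1)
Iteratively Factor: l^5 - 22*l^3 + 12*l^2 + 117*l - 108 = (l + 3)*(l^4 - 3*l^3 - 13*l^2 + 51*l - 36) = (l - 3)*(l + 3)*(l^3 - 13*l + 12) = (l - 3)*(l - 1)*(l + 3)*(l^2 + l - 12) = (l - 3)^2*(l - 1)*(l + 3)*(l + 4)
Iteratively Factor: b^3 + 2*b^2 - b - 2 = (b + 1)*(b^2 + b - 2) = (b - 1)*(b + 1)*(b + 2)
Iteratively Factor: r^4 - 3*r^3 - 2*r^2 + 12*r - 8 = (r + 2)*(r^3 - 5*r^2 + 8*r - 4) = (r - 1)*(r + 2)*(r^2 - 4*r + 4) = (r - 2)*(r - 1)*(r + 2)*(r - 2)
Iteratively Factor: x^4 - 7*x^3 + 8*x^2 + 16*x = (x)*(x^3 - 7*x^2 + 8*x + 16) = x*(x + 1)*(x^2 - 8*x + 16) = x*(x - 4)*(x + 1)*(x - 4)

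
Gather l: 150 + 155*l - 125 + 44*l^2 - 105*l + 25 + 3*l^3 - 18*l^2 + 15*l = 3*l^3 + 26*l^2 + 65*l + 50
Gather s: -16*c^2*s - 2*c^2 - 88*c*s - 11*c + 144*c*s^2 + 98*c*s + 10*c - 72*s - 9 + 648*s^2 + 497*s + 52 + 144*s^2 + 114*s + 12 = -2*c^2 - c + s^2*(144*c + 792) + s*(-16*c^2 + 10*c + 539) + 55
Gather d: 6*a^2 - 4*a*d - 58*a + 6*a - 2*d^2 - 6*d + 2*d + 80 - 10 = 6*a^2 - 52*a - 2*d^2 + d*(-4*a - 4) + 70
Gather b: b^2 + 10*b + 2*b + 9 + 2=b^2 + 12*b + 11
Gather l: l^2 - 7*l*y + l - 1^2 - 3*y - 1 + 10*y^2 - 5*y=l^2 + l*(1 - 7*y) + 10*y^2 - 8*y - 2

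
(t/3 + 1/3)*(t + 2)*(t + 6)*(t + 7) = t^4/3 + 16*t^3/3 + 83*t^2/3 + 152*t/3 + 28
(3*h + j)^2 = 9*h^2 + 6*h*j + j^2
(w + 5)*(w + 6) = w^2 + 11*w + 30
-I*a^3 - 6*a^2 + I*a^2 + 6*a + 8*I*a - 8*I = (a - 4*I)*(a - 2*I)*(-I*a + I)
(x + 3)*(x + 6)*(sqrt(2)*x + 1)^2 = 2*x^4 + 2*sqrt(2)*x^3 + 18*x^3 + 18*sqrt(2)*x^2 + 37*x^2 + 9*x + 36*sqrt(2)*x + 18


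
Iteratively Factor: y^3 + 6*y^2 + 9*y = (y)*(y^2 + 6*y + 9) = y*(y + 3)*(y + 3)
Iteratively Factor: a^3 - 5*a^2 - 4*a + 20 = (a - 2)*(a^2 - 3*a - 10) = (a - 5)*(a - 2)*(a + 2)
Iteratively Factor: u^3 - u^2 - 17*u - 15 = (u + 3)*(u^2 - 4*u - 5) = (u + 1)*(u + 3)*(u - 5)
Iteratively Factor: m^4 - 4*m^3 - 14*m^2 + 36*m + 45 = (m + 3)*(m^3 - 7*m^2 + 7*m + 15) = (m + 1)*(m + 3)*(m^2 - 8*m + 15) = (m - 5)*(m + 1)*(m + 3)*(m - 3)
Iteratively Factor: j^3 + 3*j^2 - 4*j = (j)*(j^2 + 3*j - 4) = j*(j - 1)*(j + 4)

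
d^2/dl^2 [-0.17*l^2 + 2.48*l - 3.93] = -0.340000000000000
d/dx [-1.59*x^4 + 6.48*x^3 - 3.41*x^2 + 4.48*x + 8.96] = -6.36*x^3 + 19.44*x^2 - 6.82*x + 4.48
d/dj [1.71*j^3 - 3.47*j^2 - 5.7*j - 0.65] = 5.13*j^2 - 6.94*j - 5.7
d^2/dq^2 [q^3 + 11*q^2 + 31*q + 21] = 6*q + 22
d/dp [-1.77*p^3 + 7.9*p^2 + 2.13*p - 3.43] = -5.31*p^2 + 15.8*p + 2.13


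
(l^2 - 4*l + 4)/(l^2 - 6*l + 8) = (l - 2)/(l - 4)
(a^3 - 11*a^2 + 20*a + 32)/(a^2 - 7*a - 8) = a - 4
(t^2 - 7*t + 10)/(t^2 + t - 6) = (t - 5)/(t + 3)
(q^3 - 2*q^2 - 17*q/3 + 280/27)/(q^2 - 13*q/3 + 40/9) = q + 7/3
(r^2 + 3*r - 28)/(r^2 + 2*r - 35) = (r - 4)/(r - 5)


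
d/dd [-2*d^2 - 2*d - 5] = -4*d - 2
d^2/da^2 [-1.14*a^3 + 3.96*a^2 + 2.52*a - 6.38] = 7.92 - 6.84*a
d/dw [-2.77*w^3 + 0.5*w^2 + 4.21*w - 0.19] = -8.31*w^2 + 1.0*w + 4.21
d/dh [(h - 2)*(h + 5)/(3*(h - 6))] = (h^2 - 12*h - 8)/(3*(h^2 - 12*h + 36))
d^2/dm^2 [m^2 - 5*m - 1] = 2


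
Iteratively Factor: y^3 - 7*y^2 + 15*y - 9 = (y - 3)*(y^2 - 4*y + 3) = (y - 3)*(y - 1)*(y - 3)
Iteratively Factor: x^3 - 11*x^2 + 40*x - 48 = (x - 3)*(x^2 - 8*x + 16) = (x - 4)*(x - 3)*(x - 4)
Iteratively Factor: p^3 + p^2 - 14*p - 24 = (p + 2)*(p^2 - p - 12) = (p + 2)*(p + 3)*(p - 4)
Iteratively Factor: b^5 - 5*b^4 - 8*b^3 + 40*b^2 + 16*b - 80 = (b - 2)*(b^4 - 3*b^3 - 14*b^2 + 12*b + 40) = (b - 5)*(b - 2)*(b^3 + 2*b^2 - 4*b - 8) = (b - 5)*(b - 2)*(b + 2)*(b^2 - 4) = (b - 5)*(b - 2)^2*(b + 2)*(b + 2)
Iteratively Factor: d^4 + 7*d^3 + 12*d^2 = (d)*(d^3 + 7*d^2 + 12*d) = d*(d + 3)*(d^2 + 4*d) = d^2*(d + 3)*(d + 4)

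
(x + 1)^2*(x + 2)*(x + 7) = x^4 + 11*x^3 + 33*x^2 + 37*x + 14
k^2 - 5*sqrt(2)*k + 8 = (k - 4*sqrt(2))*(k - sqrt(2))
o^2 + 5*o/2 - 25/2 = (o - 5/2)*(o + 5)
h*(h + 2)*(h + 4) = h^3 + 6*h^2 + 8*h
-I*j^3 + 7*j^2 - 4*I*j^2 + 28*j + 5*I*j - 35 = (j + 5)*(j + 7*I)*(-I*j + I)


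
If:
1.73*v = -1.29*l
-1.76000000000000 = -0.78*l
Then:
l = 2.26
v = -1.68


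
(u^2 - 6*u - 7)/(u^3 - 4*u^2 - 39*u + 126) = (u + 1)/(u^2 + 3*u - 18)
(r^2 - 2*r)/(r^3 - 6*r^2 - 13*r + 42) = r/(r^2 - 4*r - 21)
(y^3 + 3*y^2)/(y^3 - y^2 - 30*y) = y*(y + 3)/(y^2 - y - 30)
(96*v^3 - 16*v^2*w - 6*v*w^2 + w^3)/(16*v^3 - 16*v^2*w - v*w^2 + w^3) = (6*v - w)/(v - w)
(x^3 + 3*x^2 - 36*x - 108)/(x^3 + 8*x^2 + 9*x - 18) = (x - 6)/(x - 1)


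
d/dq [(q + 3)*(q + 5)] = 2*q + 8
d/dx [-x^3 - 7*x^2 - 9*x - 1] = -3*x^2 - 14*x - 9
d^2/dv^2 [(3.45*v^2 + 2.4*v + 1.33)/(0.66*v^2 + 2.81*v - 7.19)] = (-10.70586*v^3 + 101.705868*v^2 + 83.1334680000001*v + 487.3082)/(0.287496*v^6 + 3.672108*v^5 + 6.238386*v^4 - 57.819403*v^3 - 67.960599*v^2 + 435.798123*v - 371.694959)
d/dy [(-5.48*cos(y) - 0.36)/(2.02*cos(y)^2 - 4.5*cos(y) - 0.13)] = (-11.0696*cos(y)^2 - 1.4544*cos(y) + 0.9076)*sin(y)/(4.0804*cos(y)^4 - 18.18*cos(y)^3 + 19.7248*cos(y)^2 + 1.17*cos(y) + 0.0169)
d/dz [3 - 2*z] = -2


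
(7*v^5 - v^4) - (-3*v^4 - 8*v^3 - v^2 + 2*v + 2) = 7*v^5 + 2*v^4 + 8*v^3 + v^2 - 2*v - 2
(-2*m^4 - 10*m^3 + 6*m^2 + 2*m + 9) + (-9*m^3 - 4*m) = -2*m^4 - 19*m^3 + 6*m^2 - 2*m + 9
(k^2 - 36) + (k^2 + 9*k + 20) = 2*k^2 + 9*k - 16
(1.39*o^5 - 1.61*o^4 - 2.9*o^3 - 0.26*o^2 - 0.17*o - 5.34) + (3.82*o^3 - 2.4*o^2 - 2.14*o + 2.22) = 1.39*o^5 - 1.61*o^4 + 0.92*o^3 - 2.66*o^2 - 2.31*o - 3.12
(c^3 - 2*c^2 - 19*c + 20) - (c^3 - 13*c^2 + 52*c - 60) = 11*c^2 - 71*c + 80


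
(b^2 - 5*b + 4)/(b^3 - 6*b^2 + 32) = (b - 1)/(b^2 - 2*b - 8)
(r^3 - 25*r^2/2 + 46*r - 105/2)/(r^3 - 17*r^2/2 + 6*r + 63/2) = (2*r - 5)/(2*r + 3)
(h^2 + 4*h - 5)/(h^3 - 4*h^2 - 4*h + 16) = (h^2 + 4*h - 5)/(h^3 - 4*h^2 - 4*h + 16)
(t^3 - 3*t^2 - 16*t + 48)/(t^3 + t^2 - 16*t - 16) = (t - 3)/(t + 1)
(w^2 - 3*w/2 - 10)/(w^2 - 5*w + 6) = (w^2 - 3*w/2 - 10)/(w^2 - 5*w + 6)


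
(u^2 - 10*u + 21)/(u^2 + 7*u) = (u^2 - 10*u + 21)/(u*(u + 7))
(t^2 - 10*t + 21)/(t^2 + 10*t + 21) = (t^2 - 10*t + 21)/(t^2 + 10*t + 21)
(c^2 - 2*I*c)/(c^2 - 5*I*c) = (c - 2*I)/(c - 5*I)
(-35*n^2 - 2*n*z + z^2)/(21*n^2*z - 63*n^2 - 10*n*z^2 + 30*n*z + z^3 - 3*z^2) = (5*n + z)/(-3*n*z + 9*n + z^2 - 3*z)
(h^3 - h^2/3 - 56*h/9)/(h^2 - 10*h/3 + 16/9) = h*(3*h + 7)/(3*h - 2)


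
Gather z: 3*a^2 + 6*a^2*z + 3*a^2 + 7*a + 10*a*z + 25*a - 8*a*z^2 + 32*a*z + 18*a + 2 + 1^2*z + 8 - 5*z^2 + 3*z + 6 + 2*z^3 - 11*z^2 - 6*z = 6*a^2 + 50*a + 2*z^3 + z^2*(-8*a - 16) + z*(6*a^2 + 42*a - 2) + 16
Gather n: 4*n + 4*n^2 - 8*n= 4*n^2 - 4*n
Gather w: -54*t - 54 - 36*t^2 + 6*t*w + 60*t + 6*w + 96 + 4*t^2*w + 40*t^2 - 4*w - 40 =4*t^2 + 6*t + w*(4*t^2 + 6*t + 2) + 2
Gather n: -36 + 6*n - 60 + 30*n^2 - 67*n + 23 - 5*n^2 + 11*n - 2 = 25*n^2 - 50*n - 75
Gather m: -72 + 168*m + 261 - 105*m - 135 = 63*m + 54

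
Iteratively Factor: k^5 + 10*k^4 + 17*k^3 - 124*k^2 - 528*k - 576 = (k + 3)*(k^4 + 7*k^3 - 4*k^2 - 112*k - 192) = (k + 3)^2*(k^3 + 4*k^2 - 16*k - 64) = (k + 3)^2*(k + 4)*(k^2 - 16) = (k - 4)*(k + 3)^2*(k + 4)*(k + 4)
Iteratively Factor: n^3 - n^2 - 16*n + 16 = (n + 4)*(n^2 - 5*n + 4) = (n - 4)*(n + 4)*(n - 1)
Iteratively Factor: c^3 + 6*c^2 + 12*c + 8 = (c + 2)*(c^2 + 4*c + 4) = (c + 2)^2*(c + 2)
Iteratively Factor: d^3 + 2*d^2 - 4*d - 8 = (d + 2)*(d^2 - 4) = (d - 2)*(d + 2)*(d + 2)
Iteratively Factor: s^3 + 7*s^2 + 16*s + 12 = (s + 3)*(s^2 + 4*s + 4) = (s + 2)*(s + 3)*(s + 2)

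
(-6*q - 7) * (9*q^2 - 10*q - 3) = -54*q^3 - 3*q^2 + 88*q + 21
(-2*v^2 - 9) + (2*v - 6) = -2*v^2 + 2*v - 15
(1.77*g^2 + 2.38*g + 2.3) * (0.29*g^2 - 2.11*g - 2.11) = 0.5133*g^4 - 3.0445*g^3 - 8.0895*g^2 - 9.8748*g - 4.853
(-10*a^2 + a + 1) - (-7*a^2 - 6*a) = -3*a^2 + 7*a + 1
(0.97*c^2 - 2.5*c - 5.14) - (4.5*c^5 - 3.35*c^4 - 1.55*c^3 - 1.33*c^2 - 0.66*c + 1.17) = -4.5*c^5 + 3.35*c^4 + 1.55*c^3 + 2.3*c^2 - 1.84*c - 6.31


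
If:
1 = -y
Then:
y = -1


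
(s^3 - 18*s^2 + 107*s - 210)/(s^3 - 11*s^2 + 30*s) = (s - 7)/s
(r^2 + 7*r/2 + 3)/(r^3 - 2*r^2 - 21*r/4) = 2*(r + 2)/(r*(2*r - 7))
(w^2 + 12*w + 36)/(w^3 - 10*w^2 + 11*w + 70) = (w^2 + 12*w + 36)/(w^3 - 10*w^2 + 11*w + 70)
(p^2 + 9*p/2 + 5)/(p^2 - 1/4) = 2*(2*p^2 + 9*p + 10)/(4*p^2 - 1)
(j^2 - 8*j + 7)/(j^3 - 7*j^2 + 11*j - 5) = (j - 7)/(j^2 - 6*j + 5)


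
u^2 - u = u*(u - 1)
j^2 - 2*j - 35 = (j - 7)*(j + 5)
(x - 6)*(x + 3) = x^2 - 3*x - 18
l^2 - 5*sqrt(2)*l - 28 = (l - 7*sqrt(2))*(l + 2*sqrt(2))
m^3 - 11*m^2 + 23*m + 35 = (m - 7)*(m - 5)*(m + 1)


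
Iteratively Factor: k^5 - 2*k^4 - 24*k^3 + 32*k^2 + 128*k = (k + 4)*(k^4 - 6*k^3 + 32*k) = (k + 2)*(k + 4)*(k^3 - 8*k^2 + 16*k) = (k - 4)*(k + 2)*(k + 4)*(k^2 - 4*k) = k*(k - 4)*(k + 2)*(k + 4)*(k - 4)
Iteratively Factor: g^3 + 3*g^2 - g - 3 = (g + 1)*(g^2 + 2*g - 3) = (g - 1)*(g + 1)*(g + 3)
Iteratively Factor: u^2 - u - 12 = (u + 3)*(u - 4)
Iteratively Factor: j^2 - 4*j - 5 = (j - 5)*(j + 1)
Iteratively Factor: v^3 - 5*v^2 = (v)*(v^2 - 5*v) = v*(v - 5)*(v)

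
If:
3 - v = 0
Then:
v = 3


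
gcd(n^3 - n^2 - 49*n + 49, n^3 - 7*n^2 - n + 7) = n^2 - 8*n + 7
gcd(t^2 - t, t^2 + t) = t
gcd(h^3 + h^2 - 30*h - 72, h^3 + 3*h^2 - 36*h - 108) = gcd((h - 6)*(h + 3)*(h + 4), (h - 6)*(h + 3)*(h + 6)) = h^2 - 3*h - 18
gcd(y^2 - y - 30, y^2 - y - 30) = y^2 - y - 30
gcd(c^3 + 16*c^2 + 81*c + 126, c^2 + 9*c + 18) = c^2 + 9*c + 18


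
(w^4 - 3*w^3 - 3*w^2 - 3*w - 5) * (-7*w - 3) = -7*w^5 + 18*w^4 + 30*w^3 + 30*w^2 + 44*w + 15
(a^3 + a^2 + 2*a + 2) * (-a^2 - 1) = -a^5 - a^4 - 3*a^3 - 3*a^2 - 2*a - 2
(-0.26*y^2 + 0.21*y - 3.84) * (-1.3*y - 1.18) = 0.338*y^3 + 0.0338*y^2 + 4.7442*y + 4.5312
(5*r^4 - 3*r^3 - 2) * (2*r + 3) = 10*r^5 + 9*r^4 - 9*r^3 - 4*r - 6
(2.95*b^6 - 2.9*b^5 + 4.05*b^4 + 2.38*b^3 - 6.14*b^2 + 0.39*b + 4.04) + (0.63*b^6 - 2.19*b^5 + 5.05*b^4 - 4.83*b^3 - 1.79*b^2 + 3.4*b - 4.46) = 3.58*b^6 - 5.09*b^5 + 9.1*b^4 - 2.45*b^3 - 7.93*b^2 + 3.79*b - 0.42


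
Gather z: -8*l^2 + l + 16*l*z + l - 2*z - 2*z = -8*l^2 + 2*l + z*(16*l - 4)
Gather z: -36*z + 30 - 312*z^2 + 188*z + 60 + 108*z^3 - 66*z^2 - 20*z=108*z^3 - 378*z^2 + 132*z + 90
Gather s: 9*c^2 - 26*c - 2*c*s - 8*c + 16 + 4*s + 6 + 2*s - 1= 9*c^2 - 34*c + s*(6 - 2*c) + 21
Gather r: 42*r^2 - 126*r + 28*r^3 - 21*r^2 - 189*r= 28*r^3 + 21*r^2 - 315*r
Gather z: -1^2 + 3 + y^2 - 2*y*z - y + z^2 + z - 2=y^2 - y + z^2 + z*(1 - 2*y)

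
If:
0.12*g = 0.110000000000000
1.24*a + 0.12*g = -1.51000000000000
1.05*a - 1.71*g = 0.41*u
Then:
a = -1.31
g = 0.92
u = -7.17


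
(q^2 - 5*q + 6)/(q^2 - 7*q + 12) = (q - 2)/(q - 4)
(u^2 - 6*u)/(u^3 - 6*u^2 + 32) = u*(u - 6)/(u^3 - 6*u^2 + 32)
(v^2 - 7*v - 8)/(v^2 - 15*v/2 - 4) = 2*(v + 1)/(2*v + 1)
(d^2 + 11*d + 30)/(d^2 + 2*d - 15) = (d + 6)/(d - 3)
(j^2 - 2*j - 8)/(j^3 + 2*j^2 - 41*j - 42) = (j^2 - 2*j - 8)/(j^3 + 2*j^2 - 41*j - 42)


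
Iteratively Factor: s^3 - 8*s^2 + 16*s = (s)*(s^2 - 8*s + 16) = s*(s - 4)*(s - 4)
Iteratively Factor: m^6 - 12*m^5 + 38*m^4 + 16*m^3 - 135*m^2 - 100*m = (m)*(m^5 - 12*m^4 + 38*m^3 + 16*m^2 - 135*m - 100) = m*(m + 1)*(m^4 - 13*m^3 + 51*m^2 - 35*m - 100) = m*(m + 1)^2*(m^3 - 14*m^2 + 65*m - 100) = m*(m - 5)*(m + 1)^2*(m^2 - 9*m + 20) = m*(m - 5)^2*(m + 1)^2*(m - 4)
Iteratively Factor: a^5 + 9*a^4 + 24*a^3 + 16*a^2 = (a)*(a^4 + 9*a^3 + 24*a^2 + 16*a) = a*(a + 1)*(a^3 + 8*a^2 + 16*a) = a*(a + 1)*(a + 4)*(a^2 + 4*a) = a*(a + 1)*(a + 4)^2*(a)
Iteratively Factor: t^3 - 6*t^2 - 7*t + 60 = (t - 4)*(t^2 - 2*t - 15) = (t - 5)*(t - 4)*(t + 3)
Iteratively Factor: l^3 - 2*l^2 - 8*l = (l)*(l^2 - 2*l - 8) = l*(l + 2)*(l - 4)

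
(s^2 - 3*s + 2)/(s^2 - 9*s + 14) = (s - 1)/(s - 7)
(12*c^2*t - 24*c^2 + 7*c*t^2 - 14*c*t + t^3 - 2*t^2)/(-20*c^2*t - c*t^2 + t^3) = (3*c*t - 6*c + t^2 - 2*t)/(t*(-5*c + t))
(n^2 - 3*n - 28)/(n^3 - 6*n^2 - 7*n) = (n + 4)/(n*(n + 1))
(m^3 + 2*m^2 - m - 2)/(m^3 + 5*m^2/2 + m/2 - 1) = 2*(m - 1)/(2*m - 1)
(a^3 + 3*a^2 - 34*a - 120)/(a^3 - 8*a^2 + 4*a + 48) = (a^2 + 9*a + 20)/(a^2 - 2*a - 8)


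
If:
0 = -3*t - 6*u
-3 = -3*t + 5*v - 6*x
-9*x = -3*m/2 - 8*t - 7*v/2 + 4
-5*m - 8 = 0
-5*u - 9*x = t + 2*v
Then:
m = -8/5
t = 1711/1895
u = -1711/3790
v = 183/1895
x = 489/3790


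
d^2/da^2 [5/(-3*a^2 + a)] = 10*(3*a*(3*a - 1) - (6*a - 1)^2)/(a^3*(3*a - 1)^3)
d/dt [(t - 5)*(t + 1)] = 2*t - 4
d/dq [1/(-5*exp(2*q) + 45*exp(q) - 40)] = (2*exp(q) - 9)*exp(q)/(5*(exp(2*q) - 9*exp(q) + 8)^2)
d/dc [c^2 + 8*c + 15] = 2*c + 8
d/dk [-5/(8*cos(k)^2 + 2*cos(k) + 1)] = -10*(8*cos(k) + 1)*sin(k)/(8*cos(k)^2 + 2*cos(k) + 1)^2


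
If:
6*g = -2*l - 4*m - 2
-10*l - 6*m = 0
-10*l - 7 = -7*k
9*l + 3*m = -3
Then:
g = -11/12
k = -1/14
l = -3/4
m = 5/4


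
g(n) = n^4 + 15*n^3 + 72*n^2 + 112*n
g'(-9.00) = -455.00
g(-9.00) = 450.00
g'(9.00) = 7969.00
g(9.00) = 24336.00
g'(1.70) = 506.50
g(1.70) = 480.53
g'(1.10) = 330.17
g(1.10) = 231.75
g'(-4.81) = 15.35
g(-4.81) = -6.91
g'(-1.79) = -24.52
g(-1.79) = -45.55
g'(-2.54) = -28.99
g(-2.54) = -24.15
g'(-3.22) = -18.65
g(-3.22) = -7.41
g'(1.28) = 378.44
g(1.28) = 295.47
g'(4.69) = 2189.83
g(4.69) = 4140.25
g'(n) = 4*n^3 + 45*n^2 + 144*n + 112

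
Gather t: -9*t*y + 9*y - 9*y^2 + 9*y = -9*t*y - 9*y^2 + 18*y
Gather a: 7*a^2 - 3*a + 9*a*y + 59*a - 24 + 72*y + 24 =7*a^2 + a*(9*y + 56) + 72*y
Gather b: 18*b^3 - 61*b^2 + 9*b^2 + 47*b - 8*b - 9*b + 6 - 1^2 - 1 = 18*b^3 - 52*b^2 + 30*b + 4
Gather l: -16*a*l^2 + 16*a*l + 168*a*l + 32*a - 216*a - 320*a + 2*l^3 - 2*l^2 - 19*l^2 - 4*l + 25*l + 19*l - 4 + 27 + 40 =-504*a + 2*l^3 + l^2*(-16*a - 21) + l*(184*a + 40) + 63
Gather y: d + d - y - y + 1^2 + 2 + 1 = 2*d - 2*y + 4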